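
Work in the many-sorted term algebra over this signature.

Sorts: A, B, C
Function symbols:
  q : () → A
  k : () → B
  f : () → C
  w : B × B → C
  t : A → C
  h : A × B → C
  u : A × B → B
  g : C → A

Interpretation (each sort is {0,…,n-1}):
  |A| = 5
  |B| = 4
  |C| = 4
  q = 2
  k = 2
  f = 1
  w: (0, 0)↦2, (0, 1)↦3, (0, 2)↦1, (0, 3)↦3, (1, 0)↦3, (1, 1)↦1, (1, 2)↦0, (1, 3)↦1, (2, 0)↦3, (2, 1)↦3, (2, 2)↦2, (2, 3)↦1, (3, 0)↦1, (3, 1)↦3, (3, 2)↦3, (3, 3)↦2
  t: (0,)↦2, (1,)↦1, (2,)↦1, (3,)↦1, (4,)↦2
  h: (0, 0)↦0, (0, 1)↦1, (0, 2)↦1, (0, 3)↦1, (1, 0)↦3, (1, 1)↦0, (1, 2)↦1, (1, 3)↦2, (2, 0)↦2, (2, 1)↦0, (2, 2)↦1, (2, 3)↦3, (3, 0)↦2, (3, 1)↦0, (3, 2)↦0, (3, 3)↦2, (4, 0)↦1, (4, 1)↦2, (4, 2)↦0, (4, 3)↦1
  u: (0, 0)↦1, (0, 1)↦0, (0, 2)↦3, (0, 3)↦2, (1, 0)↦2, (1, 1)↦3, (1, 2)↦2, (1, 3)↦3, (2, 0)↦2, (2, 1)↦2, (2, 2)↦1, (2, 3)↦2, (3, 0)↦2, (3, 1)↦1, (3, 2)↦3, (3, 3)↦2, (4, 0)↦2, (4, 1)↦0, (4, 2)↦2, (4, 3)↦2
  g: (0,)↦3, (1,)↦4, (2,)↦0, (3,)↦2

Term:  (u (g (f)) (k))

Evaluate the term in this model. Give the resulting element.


value = 2

  f = 1
  (g (f)) = g(1,) = 4
  k = 2
  (u (g (f)) (k)) = u(4, 2) = 2


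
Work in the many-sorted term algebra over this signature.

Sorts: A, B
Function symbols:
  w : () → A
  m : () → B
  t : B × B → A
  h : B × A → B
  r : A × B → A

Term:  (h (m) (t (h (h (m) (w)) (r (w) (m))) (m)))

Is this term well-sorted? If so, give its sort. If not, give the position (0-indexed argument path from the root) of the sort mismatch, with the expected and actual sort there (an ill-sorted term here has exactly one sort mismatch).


well-sorted; sort = B

  (m) : B
        (m) : B
        (w) : A
      (h (m) (w)) : B
        (w) : A
        (m) : B
      (r (w) (m)) : A
    (h (h (m) (w)) (r (w) (m))) : B
    (m) : B
  (t (h (h (m) (w)) (r (w) (m))) (m)) : A
(h (m) (t (h (h (m) (w)) (r (w) (m))) (m))) : B


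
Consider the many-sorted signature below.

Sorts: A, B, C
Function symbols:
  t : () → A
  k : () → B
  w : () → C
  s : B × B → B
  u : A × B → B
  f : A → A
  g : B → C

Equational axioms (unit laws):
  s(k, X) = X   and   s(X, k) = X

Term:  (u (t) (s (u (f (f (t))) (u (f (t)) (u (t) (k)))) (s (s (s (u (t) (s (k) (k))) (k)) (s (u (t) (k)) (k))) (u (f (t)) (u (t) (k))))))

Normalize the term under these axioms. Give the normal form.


normal form = (u (t) (s (u (f (f (t))) (u (f (t)) (u (t) (k)))) (s (s (u (t) (k)) (u (t) (k))) (u (f (t)) (u (t) (k))))))

1. (u (t) (s (u (f (f (t))) (u (f (t)) (u (t) (k)))) (s (s (s (u (t) (s (k) (k))) (k)) (s (u (t) (k)) (k))) (u (f (t)) (u (t) (k))))))  →  (u (t) (s (u (f (f (t))) (u (f (t)) (u (t) (k)))) (s (s (u (t) (s (k) (k))) (s (u (t) (k)) (k))) (u (f (t)) (u (t) (k))))))
2. (u (t) (s (u (f (f (t))) (u (f (t)) (u (t) (k)))) (s (s (u (t) (s (k) (k))) (s (u (t) (k)) (k))) (u (f (t)) (u (t) (k))))))  →  (u (t) (s (u (f (f (t))) (u (f (t)) (u (t) (k)))) (s (s (u (t) (k)) (s (u (t) (k)) (k))) (u (f (t)) (u (t) (k))))))
3. (u (t) (s (u (f (f (t))) (u (f (t)) (u (t) (k)))) (s (s (u (t) (k)) (s (u (t) (k)) (k))) (u (f (t)) (u (t) (k))))))  →  (u (t) (s (u (f (f (t))) (u (f (t)) (u (t) (k)))) (s (s (u (t) (k)) (u (t) (k))) (u (f (t)) (u (t) (k))))))


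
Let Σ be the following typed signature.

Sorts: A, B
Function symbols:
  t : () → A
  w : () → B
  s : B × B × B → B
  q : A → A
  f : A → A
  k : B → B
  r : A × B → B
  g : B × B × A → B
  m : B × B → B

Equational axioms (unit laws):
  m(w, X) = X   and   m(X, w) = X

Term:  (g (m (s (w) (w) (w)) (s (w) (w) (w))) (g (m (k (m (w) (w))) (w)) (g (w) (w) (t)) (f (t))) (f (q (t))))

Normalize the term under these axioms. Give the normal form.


normal form = (g (m (s (w) (w) (w)) (s (w) (w) (w))) (g (k (w)) (g (w) (w) (t)) (f (t))) (f (q (t))))

1. (g (m (s (w) (w) (w)) (s (w) (w) (w))) (g (m (k (m (w) (w))) (w)) (g (w) (w) (t)) (f (t))) (f (q (t))))  →  (g (m (s (w) (w) (w)) (s (w) (w) (w))) (g (k (m (w) (w))) (g (w) (w) (t)) (f (t))) (f (q (t))))
2. (g (m (s (w) (w) (w)) (s (w) (w) (w))) (g (k (m (w) (w))) (g (w) (w) (t)) (f (t))) (f (q (t))))  →  (g (m (s (w) (w) (w)) (s (w) (w) (w))) (g (k (w)) (g (w) (w) (t)) (f (t))) (f (q (t))))


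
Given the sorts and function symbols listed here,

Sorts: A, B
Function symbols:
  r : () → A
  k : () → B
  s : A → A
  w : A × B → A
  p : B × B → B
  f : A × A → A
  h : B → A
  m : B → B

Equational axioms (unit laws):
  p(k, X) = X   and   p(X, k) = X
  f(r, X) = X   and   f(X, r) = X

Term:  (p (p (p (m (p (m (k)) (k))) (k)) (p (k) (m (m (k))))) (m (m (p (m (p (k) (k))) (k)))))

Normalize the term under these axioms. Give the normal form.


1. (p (p (p (m (p (m (k)) (k))) (k)) (p (k) (m (m (k))))) (m (m (p (m (p (k) (k))) (k)))))  →  (p (p (m (p (m (k)) (k))) (p (k) (m (m (k))))) (m (m (p (m (p (k) (k))) (k)))))
2. (p (p (m (p (m (k)) (k))) (p (k) (m (m (k))))) (m (m (p (m (p (k) (k))) (k)))))  →  (p (p (m (m (k))) (p (k) (m (m (k))))) (m (m (p (m (p (k) (k))) (k)))))
3. (p (p (m (m (k))) (p (k) (m (m (k))))) (m (m (p (m (p (k) (k))) (k)))))  →  (p (p (m (m (k))) (m (m (k)))) (m (m (p (m (p (k) (k))) (k)))))
4. (p (p (m (m (k))) (m (m (k)))) (m (m (p (m (p (k) (k))) (k)))))  →  (p (p (m (m (k))) (m (m (k)))) (m (m (m (p (k) (k))))))
5. (p (p (m (m (k))) (m (m (k)))) (m (m (m (p (k) (k))))))  →  (p (p (m (m (k))) (m (m (k)))) (m (m (m (k)))))

normal form = (p (p (m (m (k))) (m (m (k)))) (m (m (m (k)))))


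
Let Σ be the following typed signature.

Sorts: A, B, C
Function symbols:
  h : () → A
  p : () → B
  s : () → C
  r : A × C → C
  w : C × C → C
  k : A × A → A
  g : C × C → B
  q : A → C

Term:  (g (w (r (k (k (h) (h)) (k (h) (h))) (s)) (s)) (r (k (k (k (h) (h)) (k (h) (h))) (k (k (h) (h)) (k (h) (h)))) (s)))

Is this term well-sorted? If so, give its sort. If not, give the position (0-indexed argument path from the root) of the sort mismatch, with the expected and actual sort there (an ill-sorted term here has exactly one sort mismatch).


well-sorted; sort = B

          (h) : A
          (h) : A
        (k (h) (h)) : A
          (h) : A
          (h) : A
        (k (h) (h)) : A
      (k (k (h) (h)) (k (h) (h))) : A
      (s) : C
    (r (k (k (h) (h)) (k (h) (h))) (s)) : C
    (s) : C
  (w (r (k (k (h) (h)) (k (h) (h))) (s)) (s)) : C
          (h) : A
          (h) : A
        (k (h) (h)) : A
          (h) : A
          (h) : A
        (k (h) (h)) : A
      (k (k (h) (h)) (k (h) (h))) : A
          (h) : A
          (h) : A
        (k (h) (h)) : A
          (h) : A
          (h) : A
        (k (h) (h)) : A
      (k (k (h) (h)) (k (h) (h))) : A
    (k (k (k (h) (h)) (k (h) (h))) (k (k (h) (h)) (k (h) (h)))) : A
    (s) : C
  (r (k (k (k (h) (h)) (k (h) (h))) (k (k (h) (h)) (k (h) (h)))) (s)) : C
(g (w (r (k (k (h) (h)) (k (h) (h))) (s)) (s)) (r (k (k (k (h) (h)) (k (h) (h))) (k (k (h) (h)) (k (h) (h)))) (s))) : B


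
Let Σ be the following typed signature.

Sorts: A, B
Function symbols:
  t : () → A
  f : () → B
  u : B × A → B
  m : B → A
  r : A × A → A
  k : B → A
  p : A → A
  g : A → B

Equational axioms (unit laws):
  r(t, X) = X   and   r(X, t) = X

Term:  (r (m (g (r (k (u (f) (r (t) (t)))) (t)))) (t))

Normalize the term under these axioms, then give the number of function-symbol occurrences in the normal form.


1. (r (m (g (r (k (u (f) (r (t) (t)))) (t)))) (t))  →  (m (g (r (k (u (f) (r (t) (t)))) (t))))
2. (m (g (r (k (u (f) (r (t) (t)))) (t))))  →  (m (g (k (u (f) (r (t) (t))))))
3. (m (g (k (u (f) (r (t) (t))))))  →  (m (g (k (u (f) (t)))))
normal form: (m (g (k (u (f) (t)))))

size = 6


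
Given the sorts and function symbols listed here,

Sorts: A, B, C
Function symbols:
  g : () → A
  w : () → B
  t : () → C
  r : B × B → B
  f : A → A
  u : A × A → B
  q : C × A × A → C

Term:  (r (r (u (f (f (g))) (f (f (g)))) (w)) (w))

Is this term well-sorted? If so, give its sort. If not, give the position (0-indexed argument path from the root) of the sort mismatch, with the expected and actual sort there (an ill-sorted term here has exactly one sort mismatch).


well-sorted; sort = B

          (g) : A
        (f (g)) : A
      (f (f (g))) : A
          (g) : A
        (f (g)) : A
      (f (f (g))) : A
    (u (f (f (g))) (f (f (g)))) : B
    (w) : B
  (r (u (f (f (g))) (f (f (g)))) (w)) : B
  (w) : B
(r (r (u (f (f (g))) (f (f (g)))) (w)) (w)) : B


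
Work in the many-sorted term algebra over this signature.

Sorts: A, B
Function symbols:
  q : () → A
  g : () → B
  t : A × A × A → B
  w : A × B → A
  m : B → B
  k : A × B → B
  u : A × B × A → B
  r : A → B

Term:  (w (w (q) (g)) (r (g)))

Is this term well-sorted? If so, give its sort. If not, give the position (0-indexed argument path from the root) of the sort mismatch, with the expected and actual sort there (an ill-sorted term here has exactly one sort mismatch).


ill-sorted at position [1, 0]: expected A, got B

    (q) : A
    (g) : B
  (w (q) (g)) : A
    (g) : B
  (r (g)) : ✗ arg 0 at [1, 0] has sort B, expected A


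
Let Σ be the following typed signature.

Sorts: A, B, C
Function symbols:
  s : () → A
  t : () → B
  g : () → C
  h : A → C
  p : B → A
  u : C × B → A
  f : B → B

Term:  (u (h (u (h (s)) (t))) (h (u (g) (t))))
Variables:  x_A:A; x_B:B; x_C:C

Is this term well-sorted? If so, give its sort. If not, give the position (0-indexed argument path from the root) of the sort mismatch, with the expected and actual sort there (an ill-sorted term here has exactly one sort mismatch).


ill-sorted at position [1]: expected B, got C

        (s) : A
      (h (s)) : C
      (t) : B
    (u (h (s)) (t)) : A
  (h (u (h (s)) (t))) : C
      (g) : C
      (t) : B
    (u (g) (t)) : A
  (h (u (g) (t))) : C
(u (h (u (h (s)) (t))) (h (u (g) (t)))) : ✗ arg 1 at [1] has sort C, expected B


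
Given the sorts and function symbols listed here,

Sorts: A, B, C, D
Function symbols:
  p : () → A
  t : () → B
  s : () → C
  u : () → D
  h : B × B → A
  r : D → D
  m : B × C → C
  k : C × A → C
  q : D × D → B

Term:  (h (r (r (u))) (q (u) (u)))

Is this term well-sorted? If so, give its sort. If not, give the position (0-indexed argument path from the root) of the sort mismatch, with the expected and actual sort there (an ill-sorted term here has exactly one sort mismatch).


ill-sorted at position [0]: expected B, got D

      (u) : D
    (r (u)) : D
  (r (r (u))) : D
    (u) : D
    (u) : D
  (q (u) (u)) : B
(h (r (r (u))) (q (u) (u))) : ✗ arg 0 at [0] has sort D, expected B


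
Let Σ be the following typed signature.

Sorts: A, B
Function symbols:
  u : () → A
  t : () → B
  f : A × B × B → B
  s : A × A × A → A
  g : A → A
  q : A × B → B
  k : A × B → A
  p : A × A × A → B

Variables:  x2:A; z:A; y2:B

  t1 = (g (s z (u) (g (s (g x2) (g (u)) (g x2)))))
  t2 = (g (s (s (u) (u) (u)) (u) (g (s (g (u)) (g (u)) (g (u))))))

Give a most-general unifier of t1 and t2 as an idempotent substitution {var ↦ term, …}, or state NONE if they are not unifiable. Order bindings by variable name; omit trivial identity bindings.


{x2 ↦ (u), z ↦ (s (u) (u) (u))}


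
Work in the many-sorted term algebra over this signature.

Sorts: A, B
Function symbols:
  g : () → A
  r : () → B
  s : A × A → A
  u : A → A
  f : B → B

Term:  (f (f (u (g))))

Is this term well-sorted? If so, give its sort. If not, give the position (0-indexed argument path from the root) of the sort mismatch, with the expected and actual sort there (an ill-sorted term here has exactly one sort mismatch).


ill-sorted at position [0, 0]: expected B, got A

      (g) : A
    (u (g)) : A
  (f (u (g))) : ✗ arg 0 at [0, 0] has sort A, expected B


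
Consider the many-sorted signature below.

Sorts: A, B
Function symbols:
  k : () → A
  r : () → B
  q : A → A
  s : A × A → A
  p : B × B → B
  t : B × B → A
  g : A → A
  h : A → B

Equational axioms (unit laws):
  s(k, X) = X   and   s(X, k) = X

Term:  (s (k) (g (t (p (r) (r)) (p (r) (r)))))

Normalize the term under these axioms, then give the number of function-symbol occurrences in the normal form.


1. (s (k) (g (t (p (r) (r)) (p (r) (r)))))  →  (g (t (p (r) (r)) (p (r) (r))))
normal form: (g (t (p (r) (r)) (p (r) (r))))

size = 8


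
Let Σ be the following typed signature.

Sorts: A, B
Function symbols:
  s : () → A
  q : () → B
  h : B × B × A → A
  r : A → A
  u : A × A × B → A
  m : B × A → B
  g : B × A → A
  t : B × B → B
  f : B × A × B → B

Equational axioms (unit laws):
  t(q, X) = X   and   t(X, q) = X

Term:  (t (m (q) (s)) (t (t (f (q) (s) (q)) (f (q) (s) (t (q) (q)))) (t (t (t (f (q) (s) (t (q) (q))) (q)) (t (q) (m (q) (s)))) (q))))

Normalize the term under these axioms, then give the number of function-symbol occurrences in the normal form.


size = 22

1. (t (m (q) (s)) (t (t (f (q) (s) (q)) (f (q) (s) (t (q) (q)))) (t (t (t (f (q) (s) (t (q) (q))) (q)) (t (q) (m (q) (s)))) (q))))  →  (t (m (q) (s)) (t (t (f (q) (s) (q)) (f (q) (s) (q))) (t (t (t (f (q) (s) (t (q) (q))) (q)) (t (q) (m (q) (s)))) (q))))
2. (t (m (q) (s)) (t (t (f (q) (s) (q)) (f (q) (s) (q))) (t (t (t (f (q) (s) (t (q) (q))) (q)) (t (q) (m (q) (s)))) (q))))  →  (t (m (q) (s)) (t (t (f (q) (s) (q)) (f (q) (s) (q))) (t (t (f (q) (s) (t (q) (q))) (q)) (t (q) (m (q) (s))))))
3. (t (m (q) (s)) (t (t (f (q) (s) (q)) (f (q) (s) (q))) (t (t (f (q) (s) (t (q) (q))) (q)) (t (q) (m (q) (s))))))  →  (t (m (q) (s)) (t (t (f (q) (s) (q)) (f (q) (s) (q))) (t (f (q) (s) (t (q) (q))) (t (q) (m (q) (s))))))
4. (t (m (q) (s)) (t (t (f (q) (s) (q)) (f (q) (s) (q))) (t (f (q) (s) (t (q) (q))) (t (q) (m (q) (s))))))  →  (t (m (q) (s)) (t (t (f (q) (s) (q)) (f (q) (s) (q))) (t (f (q) (s) (q)) (t (q) (m (q) (s))))))
5. (t (m (q) (s)) (t (t (f (q) (s) (q)) (f (q) (s) (q))) (t (f (q) (s) (q)) (t (q) (m (q) (s))))))  →  (t (m (q) (s)) (t (t (f (q) (s) (q)) (f (q) (s) (q))) (t (f (q) (s) (q)) (m (q) (s)))))
normal form: (t (m (q) (s)) (t (t (f (q) (s) (q)) (f (q) (s) (q))) (t (f (q) (s) (q)) (m (q) (s)))))


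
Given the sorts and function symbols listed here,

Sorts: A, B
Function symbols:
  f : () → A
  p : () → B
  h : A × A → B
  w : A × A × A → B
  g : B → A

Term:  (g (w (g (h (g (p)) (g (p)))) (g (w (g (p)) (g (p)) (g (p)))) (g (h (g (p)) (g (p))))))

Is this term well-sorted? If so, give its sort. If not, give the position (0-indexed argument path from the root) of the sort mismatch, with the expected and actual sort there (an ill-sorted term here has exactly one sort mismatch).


          (p) : B
        (g (p)) : A
          (p) : B
        (g (p)) : A
      (h (g (p)) (g (p))) : B
    (g (h (g (p)) (g (p)))) : A
          (p) : B
        (g (p)) : A
          (p) : B
        (g (p)) : A
          (p) : B
        (g (p)) : A
      (w (g (p)) (g (p)) (g (p))) : B
    (g (w (g (p)) (g (p)) (g (p)))) : A
          (p) : B
        (g (p)) : A
          (p) : B
        (g (p)) : A
      (h (g (p)) (g (p))) : B
    (g (h (g (p)) (g (p)))) : A
  (w (g (h (g (p)) (g (p)))) (g (w (g (p)) (g (p)) (g (p)))) (g (h (g (p)) (g (p))))) : B
(g (w (g (h (g (p)) (g (p)))) (g (w (g (p)) (g (p)) (g (p)))) (g (h (g (p)) (g (p)))))) : A

well-sorted; sort = A


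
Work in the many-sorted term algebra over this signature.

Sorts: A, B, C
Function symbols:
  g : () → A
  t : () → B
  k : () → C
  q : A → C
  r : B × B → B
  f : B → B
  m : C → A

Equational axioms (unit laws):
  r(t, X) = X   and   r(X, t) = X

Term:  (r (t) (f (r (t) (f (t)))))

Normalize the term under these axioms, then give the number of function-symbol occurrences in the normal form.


size = 3

1. (r (t) (f (r (t) (f (t)))))  →  (f (r (t) (f (t))))
2. (f (r (t) (f (t))))  →  (f (f (t)))
normal form: (f (f (t)))


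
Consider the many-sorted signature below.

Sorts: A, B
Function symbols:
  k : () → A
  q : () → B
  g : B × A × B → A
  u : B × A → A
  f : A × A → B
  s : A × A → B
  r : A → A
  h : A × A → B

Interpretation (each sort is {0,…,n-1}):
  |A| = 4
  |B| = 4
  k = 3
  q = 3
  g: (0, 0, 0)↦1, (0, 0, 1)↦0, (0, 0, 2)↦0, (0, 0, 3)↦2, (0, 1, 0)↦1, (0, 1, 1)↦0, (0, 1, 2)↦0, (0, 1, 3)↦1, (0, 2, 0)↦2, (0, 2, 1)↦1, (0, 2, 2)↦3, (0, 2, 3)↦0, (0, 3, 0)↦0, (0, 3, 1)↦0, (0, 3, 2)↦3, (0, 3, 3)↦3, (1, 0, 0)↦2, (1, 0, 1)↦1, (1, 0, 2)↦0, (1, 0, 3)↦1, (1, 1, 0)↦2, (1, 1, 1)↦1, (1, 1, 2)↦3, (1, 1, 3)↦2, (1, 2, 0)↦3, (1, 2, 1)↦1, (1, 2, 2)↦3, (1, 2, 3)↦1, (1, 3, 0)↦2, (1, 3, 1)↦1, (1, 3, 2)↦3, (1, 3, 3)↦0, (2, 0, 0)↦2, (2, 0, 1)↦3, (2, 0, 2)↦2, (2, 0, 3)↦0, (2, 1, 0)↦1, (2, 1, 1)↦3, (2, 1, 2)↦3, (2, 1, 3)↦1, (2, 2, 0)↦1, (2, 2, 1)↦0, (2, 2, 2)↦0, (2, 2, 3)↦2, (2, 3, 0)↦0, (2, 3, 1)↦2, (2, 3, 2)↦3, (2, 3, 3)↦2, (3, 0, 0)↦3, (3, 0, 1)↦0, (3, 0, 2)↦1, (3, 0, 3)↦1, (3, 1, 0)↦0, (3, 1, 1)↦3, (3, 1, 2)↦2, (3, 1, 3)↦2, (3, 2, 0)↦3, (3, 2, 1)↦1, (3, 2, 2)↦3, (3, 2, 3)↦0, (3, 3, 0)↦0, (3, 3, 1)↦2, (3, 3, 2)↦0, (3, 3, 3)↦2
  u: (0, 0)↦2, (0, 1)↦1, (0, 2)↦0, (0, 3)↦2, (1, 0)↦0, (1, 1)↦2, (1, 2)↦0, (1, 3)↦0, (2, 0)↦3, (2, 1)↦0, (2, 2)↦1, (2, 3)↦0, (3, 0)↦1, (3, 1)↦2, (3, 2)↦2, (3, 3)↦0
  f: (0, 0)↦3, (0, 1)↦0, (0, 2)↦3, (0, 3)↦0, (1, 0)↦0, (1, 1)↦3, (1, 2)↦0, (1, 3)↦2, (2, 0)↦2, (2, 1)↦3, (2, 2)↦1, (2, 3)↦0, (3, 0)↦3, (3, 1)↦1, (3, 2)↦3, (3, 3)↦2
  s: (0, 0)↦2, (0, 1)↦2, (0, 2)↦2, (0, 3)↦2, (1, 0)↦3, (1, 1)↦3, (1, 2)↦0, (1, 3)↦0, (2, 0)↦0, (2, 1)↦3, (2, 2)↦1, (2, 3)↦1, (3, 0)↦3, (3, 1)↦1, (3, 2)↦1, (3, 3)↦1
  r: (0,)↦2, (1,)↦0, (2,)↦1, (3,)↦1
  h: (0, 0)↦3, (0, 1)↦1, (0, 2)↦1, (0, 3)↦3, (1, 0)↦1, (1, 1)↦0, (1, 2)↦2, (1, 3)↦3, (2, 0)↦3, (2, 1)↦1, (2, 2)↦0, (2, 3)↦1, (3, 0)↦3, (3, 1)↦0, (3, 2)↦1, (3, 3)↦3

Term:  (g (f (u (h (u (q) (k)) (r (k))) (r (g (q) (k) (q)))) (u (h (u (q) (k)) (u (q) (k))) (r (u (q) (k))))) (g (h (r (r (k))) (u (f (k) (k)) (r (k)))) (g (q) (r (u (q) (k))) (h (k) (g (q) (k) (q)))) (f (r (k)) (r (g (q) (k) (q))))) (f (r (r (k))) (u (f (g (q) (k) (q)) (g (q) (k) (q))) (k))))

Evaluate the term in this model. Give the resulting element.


value = 1

  q = 3
  k = 3
  (u (q) (k)) = u(3, 3) = 0
  k = 3
  (r (k)) = r(3,) = 1
  (h (u (q) (k)) (r (k))) = h(0, 1) = 1
  q = 3
  k = 3
  q = 3
  (g (q) (k) (q)) = g(3, 3, 3) = 2
  (r (g (q) (k) (q))) = r(2,) = 1
  (u (h (u (q) (k)) (r (k))) (r (g (q) (k) (q)))) = u(1, 1) = 2
  q = 3
  k = 3
  (u (q) (k)) = u(3, 3) = 0
  q = 3
  k = 3
  (u (q) (k)) = u(3, 3) = 0
  (h (u (q) (k)) (u (q) (k))) = h(0, 0) = 3
  q = 3
  k = 3
  (u (q) (k)) = u(3, 3) = 0
  (r (u (q) (k))) = r(0,) = 2
  (u (h (u (q) (k)) (u (q) (k))) (r (u (q) (k)))) = u(3, 2) = 2
  (f (u (h (u (q) (k)) (r (k))) (r (g (q) (k) (q)))) (u (h (u (q) (k)) (u (q) (k))) (r (u (q) (k))))) = f(2, 2) = 1
  k = 3
  (r (k)) = r(3,) = 1
  (r (r (k))) = r(1,) = 0
  k = 3
  k = 3
  (f (k) (k)) = f(3, 3) = 2
  k = 3
  (r (k)) = r(3,) = 1
  (u (f (k) (k)) (r (k))) = u(2, 1) = 0
  (h (r (r (k))) (u (f (k) (k)) (r (k)))) = h(0, 0) = 3
  q = 3
  q = 3
  k = 3
  (u (q) (k)) = u(3, 3) = 0
  (r (u (q) (k))) = r(0,) = 2
  k = 3
  q = 3
  k = 3
  q = 3
  (g (q) (k) (q)) = g(3, 3, 3) = 2
  (h (k) (g (q) (k) (q))) = h(3, 2) = 1
  (g (q) (r (u (q) (k))) (h (k) (g (q) (k) (q)))) = g(3, 2, 1) = 1
  k = 3
  (r (k)) = r(3,) = 1
  q = 3
  k = 3
  q = 3
  (g (q) (k) (q)) = g(3, 3, 3) = 2
  (r (g (q) (k) (q))) = r(2,) = 1
  (f (r (k)) (r (g (q) (k) (q)))) = f(1, 1) = 3
  (g (h (r (r (k))) (u (f (k) (k)) (r (k)))) (g (q) (r (u (q) (k))) (h (k) (g (q) (k) (q)))) (f (r (k)) (r (g (q) (k) (q))))) = g(3, 1, 3) = 2
  k = 3
  (r (k)) = r(3,) = 1
  (r (r (k))) = r(1,) = 0
  q = 3
  k = 3
  q = 3
  (g (q) (k) (q)) = g(3, 3, 3) = 2
  q = 3
  k = 3
  q = 3
  (g (q) (k) (q)) = g(3, 3, 3) = 2
  (f (g (q) (k) (q)) (g (q) (k) (q))) = f(2, 2) = 1
  k = 3
  (u (f (g (q) (k) (q)) (g (q) (k) (q))) (k)) = u(1, 3) = 0
  (f (r (r (k))) (u (f (g (q) (k) (q)) (g (q) (k) (q))) (k))) = f(0, 0) = 3
  (g (f (u (h (u (q) (k)) (r (k))) (r (g (q) (k) (q)))) (u (h (u (q) (k)) (u (q) (k))) (r (u (q) (k))))) (g (h (r (r (k))) (u (f (k) (k)) (r (k)))) (g (q) (r (u (q) (k))) (h (k) (g (q) (k) (q)))) (f (r (k)) (r (g (q) (k) (q))))) (f (r (r (k))) (u (f (g (q) (k) (q)) (g (q) (k) (q))) (k)))) = g(1, 2, 3) = 1


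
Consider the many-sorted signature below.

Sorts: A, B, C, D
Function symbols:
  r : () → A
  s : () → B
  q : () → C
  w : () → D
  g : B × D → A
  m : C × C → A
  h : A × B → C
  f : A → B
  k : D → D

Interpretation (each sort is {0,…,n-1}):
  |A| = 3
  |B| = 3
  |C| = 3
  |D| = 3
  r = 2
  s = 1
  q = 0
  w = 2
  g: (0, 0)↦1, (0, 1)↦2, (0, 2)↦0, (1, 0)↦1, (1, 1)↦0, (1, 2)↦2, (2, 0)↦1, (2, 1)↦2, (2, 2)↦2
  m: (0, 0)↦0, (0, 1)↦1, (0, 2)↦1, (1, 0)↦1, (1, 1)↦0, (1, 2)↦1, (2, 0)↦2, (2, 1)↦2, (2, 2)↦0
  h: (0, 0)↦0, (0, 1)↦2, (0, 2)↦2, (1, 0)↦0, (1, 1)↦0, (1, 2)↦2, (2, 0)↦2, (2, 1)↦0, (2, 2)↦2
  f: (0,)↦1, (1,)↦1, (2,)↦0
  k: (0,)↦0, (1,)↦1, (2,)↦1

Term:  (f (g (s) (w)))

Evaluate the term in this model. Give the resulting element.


value = 0

  s = 1
  w = 2
  (g (s) (w)) = g(1, 2) = 2
  (f (g (s) (w))) = f(2,) = 0


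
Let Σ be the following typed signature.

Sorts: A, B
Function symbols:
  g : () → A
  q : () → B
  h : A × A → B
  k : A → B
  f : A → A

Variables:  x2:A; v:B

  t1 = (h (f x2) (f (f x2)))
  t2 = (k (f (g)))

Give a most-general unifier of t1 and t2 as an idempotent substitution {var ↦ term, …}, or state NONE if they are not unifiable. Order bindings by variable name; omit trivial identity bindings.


head clash or occurs-check failure — not unifiable

NONE (not unifiable)


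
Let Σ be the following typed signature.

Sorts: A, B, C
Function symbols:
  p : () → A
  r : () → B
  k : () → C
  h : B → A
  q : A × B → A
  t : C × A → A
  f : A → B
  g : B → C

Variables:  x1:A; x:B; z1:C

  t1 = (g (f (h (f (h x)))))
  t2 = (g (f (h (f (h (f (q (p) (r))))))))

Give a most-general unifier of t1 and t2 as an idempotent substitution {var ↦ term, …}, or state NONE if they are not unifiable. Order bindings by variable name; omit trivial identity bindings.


{x ↦ (f (q (p) (r)))}


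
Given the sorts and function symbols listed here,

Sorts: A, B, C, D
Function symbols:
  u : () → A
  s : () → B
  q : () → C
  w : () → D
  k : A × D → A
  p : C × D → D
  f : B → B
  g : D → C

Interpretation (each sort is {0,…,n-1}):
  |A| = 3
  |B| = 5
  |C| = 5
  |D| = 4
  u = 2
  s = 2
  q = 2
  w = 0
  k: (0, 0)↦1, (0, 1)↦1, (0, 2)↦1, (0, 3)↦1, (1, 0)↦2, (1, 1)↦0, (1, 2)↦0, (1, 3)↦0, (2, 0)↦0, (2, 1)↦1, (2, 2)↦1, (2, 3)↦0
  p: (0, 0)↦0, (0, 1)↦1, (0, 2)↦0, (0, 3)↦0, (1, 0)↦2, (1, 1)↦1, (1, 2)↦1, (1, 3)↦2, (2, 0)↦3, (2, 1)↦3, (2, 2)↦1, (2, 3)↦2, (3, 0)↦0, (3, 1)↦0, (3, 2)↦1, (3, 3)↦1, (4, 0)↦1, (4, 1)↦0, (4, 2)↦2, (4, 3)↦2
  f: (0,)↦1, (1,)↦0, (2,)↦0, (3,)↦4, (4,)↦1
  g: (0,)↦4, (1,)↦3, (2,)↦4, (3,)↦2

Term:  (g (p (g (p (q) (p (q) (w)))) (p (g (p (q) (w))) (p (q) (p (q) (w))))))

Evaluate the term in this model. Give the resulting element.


  q = 2
  q = 2
  w = 0
  (p (q) (w)) = p(2, 0) = 3
  (p (q) (p (q) (w))) = p(2, 3) = 2
  (g (p (q) (p (q) (w)))) = g(2,) = 4
  q = 2
  w = 0
  (p (q) (w)) = p(2, 0) = 3
  (g (p (q) (w))) = g(3,) = 2
  q = 2
  q = 2
  w = 0
  (p (q) (w)) = p(2, 0) = 3
  (p (q) (p (q) (w))) = p(2, 3) = 2
  (p (g (p (q) (w))) (p (q) (p (q) (w)))) = p(2, 2) = 1
  (p (g (p (q) (p (q) (w)))) (p (g (p (q) (w))) (p (q) (p (q) (w))))) = p(4, 1) = 0
  (g (p (g (p (q) (p (q) (w)))) (p (g (p (q) (w))) (p (q) (p (q) (w)))))) = g(0,) = 4

value = 4


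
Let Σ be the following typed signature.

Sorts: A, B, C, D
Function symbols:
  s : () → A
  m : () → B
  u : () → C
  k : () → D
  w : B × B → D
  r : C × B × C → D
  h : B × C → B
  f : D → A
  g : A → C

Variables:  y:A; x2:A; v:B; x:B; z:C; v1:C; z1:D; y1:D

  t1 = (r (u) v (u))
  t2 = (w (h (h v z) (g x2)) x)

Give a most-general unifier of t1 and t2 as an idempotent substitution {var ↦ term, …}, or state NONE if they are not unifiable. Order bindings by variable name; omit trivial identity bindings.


NONE (not unifiable)

head clash or occurs-check failure — not unifiable


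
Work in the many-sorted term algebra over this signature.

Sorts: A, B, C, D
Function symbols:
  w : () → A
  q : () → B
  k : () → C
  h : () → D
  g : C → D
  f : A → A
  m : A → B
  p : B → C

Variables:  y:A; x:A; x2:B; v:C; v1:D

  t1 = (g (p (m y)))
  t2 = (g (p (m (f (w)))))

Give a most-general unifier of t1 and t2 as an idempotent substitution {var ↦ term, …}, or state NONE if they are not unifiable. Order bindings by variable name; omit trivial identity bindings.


{y ↦ (f (w))}


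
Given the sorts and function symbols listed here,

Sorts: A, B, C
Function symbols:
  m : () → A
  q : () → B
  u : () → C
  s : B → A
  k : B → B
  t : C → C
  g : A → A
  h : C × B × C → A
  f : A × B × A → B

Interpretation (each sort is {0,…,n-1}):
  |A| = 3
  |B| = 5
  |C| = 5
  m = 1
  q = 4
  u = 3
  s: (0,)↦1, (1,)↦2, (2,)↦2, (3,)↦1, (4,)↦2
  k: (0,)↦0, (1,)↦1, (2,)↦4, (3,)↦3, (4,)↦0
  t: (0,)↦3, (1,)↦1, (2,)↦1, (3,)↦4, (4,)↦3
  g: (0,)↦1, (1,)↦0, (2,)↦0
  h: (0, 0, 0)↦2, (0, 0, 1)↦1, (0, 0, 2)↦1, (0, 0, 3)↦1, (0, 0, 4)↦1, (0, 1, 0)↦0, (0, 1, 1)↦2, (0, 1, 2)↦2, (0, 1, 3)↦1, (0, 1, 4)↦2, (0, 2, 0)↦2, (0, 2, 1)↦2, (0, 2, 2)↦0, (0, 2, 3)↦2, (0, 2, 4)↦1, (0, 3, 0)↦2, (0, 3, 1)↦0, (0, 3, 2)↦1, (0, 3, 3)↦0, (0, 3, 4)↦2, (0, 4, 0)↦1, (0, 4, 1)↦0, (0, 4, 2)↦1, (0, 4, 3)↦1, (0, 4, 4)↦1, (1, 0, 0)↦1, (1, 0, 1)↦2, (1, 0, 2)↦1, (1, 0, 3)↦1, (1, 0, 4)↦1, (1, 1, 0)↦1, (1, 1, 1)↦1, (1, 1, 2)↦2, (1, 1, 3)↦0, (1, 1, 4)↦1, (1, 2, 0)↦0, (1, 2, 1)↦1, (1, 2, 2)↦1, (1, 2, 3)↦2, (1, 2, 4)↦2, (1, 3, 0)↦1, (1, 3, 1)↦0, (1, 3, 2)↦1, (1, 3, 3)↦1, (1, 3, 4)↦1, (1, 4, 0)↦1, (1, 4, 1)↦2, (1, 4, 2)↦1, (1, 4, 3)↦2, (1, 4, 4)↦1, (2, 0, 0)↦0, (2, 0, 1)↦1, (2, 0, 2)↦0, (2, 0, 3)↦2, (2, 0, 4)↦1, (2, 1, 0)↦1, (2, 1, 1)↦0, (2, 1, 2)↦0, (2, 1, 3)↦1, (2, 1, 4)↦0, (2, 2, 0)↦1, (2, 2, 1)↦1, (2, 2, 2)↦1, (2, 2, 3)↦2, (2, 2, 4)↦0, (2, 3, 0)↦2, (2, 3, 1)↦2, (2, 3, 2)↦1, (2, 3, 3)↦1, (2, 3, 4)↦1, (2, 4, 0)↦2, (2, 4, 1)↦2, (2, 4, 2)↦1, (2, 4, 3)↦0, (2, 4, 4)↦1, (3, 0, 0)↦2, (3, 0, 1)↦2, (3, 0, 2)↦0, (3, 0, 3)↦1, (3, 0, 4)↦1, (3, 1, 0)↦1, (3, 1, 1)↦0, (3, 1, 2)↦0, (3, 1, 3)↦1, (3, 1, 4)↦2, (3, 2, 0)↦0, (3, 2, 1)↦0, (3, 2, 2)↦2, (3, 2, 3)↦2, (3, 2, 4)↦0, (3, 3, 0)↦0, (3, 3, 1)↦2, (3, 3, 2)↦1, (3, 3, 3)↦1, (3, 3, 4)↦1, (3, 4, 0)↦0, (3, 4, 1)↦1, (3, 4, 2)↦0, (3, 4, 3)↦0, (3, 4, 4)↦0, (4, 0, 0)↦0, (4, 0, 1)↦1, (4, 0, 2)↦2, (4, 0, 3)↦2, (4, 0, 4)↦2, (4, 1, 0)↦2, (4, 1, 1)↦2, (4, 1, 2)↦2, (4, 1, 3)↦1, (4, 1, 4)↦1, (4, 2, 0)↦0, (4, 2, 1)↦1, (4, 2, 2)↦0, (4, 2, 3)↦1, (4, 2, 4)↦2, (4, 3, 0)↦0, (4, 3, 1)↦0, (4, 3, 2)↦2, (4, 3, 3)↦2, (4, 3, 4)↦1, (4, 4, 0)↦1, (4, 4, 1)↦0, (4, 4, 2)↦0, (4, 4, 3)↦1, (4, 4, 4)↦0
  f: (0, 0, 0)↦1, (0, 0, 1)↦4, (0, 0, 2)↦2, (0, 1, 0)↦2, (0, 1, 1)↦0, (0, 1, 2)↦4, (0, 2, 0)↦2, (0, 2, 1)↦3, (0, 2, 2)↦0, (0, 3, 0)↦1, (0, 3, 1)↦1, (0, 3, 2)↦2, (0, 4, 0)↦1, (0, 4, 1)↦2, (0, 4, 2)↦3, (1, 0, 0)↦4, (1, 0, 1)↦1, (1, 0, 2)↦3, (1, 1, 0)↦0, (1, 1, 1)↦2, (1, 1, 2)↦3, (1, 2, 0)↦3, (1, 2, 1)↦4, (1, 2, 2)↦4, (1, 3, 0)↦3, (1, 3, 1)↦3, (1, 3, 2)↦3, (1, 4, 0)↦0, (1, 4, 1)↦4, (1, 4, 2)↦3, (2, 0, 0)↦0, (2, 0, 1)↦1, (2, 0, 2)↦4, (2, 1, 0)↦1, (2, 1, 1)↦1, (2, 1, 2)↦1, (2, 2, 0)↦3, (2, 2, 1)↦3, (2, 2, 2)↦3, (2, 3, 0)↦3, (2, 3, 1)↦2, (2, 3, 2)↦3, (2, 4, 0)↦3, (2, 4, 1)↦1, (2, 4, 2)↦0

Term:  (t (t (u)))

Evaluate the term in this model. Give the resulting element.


value = 3

  u = 3
  (t (u)) = t(3,) = 4
  (t (t (u))) = t(4,) = 3


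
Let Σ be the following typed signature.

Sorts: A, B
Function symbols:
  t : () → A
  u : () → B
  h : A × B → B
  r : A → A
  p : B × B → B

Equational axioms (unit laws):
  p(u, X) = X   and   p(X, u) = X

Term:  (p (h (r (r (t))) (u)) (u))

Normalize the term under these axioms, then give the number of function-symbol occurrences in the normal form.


size = 5

1. (p (h (r (r (t))) (u)) (u))  →  (h (r (r (t))) (u))
normal form: (h (r (r (t))) (u))


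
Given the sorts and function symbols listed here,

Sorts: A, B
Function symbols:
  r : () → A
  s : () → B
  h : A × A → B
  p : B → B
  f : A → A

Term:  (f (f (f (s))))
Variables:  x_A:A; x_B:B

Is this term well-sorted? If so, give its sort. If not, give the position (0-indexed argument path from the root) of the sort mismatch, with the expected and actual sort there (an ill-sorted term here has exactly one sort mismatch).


ill-sorted at position [0, 0, 0]: expected A, got B

      (s) : B
    (f (s)) : ✗ arg 0 at [0, 0, 0] has sort B, expected A


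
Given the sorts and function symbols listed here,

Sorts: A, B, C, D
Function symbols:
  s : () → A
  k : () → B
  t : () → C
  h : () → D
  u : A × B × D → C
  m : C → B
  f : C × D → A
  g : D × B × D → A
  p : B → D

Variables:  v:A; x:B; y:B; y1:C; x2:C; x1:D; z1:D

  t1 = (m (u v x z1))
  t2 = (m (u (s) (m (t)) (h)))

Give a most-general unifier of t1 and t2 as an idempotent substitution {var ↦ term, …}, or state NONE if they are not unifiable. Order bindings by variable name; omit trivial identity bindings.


{v ↦ (s), x ↦ (m (t)), z1 ↦ (h)}


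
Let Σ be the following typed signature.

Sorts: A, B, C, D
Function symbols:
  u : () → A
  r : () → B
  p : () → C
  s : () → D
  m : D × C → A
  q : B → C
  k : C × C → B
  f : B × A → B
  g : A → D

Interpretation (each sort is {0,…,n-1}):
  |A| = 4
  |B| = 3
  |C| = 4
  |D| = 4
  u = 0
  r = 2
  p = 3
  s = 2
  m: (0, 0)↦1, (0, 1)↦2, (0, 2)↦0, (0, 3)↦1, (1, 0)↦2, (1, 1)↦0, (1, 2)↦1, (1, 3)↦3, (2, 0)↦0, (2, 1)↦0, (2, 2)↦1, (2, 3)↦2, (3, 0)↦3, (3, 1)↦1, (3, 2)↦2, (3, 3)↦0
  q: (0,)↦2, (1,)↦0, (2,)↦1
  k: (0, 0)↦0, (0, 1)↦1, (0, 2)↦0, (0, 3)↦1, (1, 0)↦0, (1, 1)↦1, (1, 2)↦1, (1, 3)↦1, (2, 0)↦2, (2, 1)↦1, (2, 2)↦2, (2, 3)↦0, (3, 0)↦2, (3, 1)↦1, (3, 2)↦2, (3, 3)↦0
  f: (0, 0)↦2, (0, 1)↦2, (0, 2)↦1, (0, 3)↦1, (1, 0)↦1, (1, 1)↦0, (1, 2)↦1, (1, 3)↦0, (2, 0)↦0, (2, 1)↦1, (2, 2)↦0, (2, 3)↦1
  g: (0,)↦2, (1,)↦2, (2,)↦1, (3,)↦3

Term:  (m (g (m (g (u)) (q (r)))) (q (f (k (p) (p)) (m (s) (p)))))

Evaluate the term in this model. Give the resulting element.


value = 0

  u = 0
  (g (u)) = g(0,) = 2
  r = 2
  (q (r)) = q(2,) = 1
  (m (g (u)) (q (r))) = m(2, 1) = 0
  (g (m (g (u)) (q (r)))) = g(0,) = 2
  p = 3
  p = 3
  (k (p) (p)) = k(3, 3) = 0
  s = 2
  p = 3
  (m (s) (p)) = m(2, 3) = 2
  (f (k (p) (p)) (m (s) (p))) = f(0, 2) = 1
  (q (f (k (p) (p)) (m (s) (p)))) = q(1,) = 0
  (m (g (m (g (u)) (q (r)))) (q (f (k (p) (p)) (m (s) (p))))) = m(2, 0) = 0


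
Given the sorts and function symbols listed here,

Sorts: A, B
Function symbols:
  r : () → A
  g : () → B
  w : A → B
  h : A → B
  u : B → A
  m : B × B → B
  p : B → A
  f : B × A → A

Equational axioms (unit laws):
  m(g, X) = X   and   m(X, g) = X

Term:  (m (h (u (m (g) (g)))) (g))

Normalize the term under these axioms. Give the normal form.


1. (m (h (u (m (g) (g)))) (g))  →  (h (u (m (g) (g))))
2. (h (u (m (g) (g))))  →  (h (u (g)))

normal form = (h (u (g)))


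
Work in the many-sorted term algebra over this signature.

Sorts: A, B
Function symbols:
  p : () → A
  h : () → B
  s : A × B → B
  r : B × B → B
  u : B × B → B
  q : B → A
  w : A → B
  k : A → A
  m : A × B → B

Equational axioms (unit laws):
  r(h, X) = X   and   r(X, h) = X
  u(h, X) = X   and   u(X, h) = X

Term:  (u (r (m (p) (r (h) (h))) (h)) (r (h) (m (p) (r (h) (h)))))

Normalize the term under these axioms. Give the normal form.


1. (u (r (m (p) (r (h) (h))) (h)) (r (h) (m (p) (r (h) (h)))))  →  (u (m (p) (r (h) (h))) (r (h) (m (p) (r (h) (h)))))
2. (u (m (p) (r (h) (h))) (r (h) (m (p) (r (h) (h)))))  →  (u (m (p) (h)) (r (h) (m (p) (r (h) (h)))))
3. (u (m (p) (h)) (r (h) (m (p) (r (h) (h)))))  →  (u (m (p) (h)) (m (p) (r (h) (h))))
4. (u (m (p) (h)) (m (p) (r (h) (h))))  →  (u (m (p) (h)) (m (p) (h)))

normal form = (u (m (p) (h)) (m (p) (h)))


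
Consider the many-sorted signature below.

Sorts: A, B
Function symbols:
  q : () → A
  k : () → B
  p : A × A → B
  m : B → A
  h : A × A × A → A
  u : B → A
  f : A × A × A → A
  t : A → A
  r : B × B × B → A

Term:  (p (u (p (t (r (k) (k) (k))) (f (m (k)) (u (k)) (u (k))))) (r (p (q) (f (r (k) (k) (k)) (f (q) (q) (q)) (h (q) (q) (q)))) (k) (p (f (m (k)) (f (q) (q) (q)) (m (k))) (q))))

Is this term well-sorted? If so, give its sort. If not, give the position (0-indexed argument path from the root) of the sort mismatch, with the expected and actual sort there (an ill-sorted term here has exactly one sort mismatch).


well-sorted; sort = B

          (k) : B
          (k) : B
          (k) : B
        (r (k) (k) (k)) : A
      (t (r (k) (k) (k))) : A
          (k) : B
        (m (k)) : A
          (k) : B
        (u (k)) : A
          (k) : B
        (u (k)) : A
      (f (m (k)) (u (k)) (u (k))) : A
    (p (t (r (k) (k) (k))) (f (m (k)) (u (k)) (u (k)))) : B
  (u (p (t (r (k) (k) (k))) (f (m (k)) (u (k)) (u (k))))) : A
      (q) : A
          (k) : B
          (k) : B
          (k) : B
        (r (k) (k) (k)) : A
          (q) : A
          (q) : A
          (q) : A
        (f (q) (q) (q)) : A
          (q) : A
          (q) : A
          (q) : A
        (h (q) (q) (q)) : A
      (f (r (k) (k) (k)) (f (q) (q) (q)) (h (q) (q) (q))) : A
    (p (q) (f (r (k) (k) (k)) (f (q) (q) (q)) (h (q) (q) (q)))) : B
    (k) : B
          (k) : B
        (m (k)) : A
          (q) : A
          (q) : A
          (q) : A
        (f (q) (q) (q)) : A
          (k) : B
        (m (k)) : A
      (f (m (k)) (f (q) (q) (q)) (m (k))) : A
      (q) : A
    (p (f (m (k)) (f (q) (q) (q)) (m (k))) (q)) : B
  (r (p (q) (f (r (k) (k) (k)) (f (q) (q) (q)) (h (q) (q) (q)))) (k) (p (f (m (k)) (f (q) (q) (q)) (m (k))) (q))) : A
(p (u (p (t (r (k) (k) (k))) (f (m (k)) (u (k)) (u (k))))) (r (p (q) (f (r (k) (k) (k)) (f (q) (q) (q)) (h (q) (q) (q)))) (k) (p (f (m (k)) (f (q) (q) (q)) (m (k))) (q)))) : B


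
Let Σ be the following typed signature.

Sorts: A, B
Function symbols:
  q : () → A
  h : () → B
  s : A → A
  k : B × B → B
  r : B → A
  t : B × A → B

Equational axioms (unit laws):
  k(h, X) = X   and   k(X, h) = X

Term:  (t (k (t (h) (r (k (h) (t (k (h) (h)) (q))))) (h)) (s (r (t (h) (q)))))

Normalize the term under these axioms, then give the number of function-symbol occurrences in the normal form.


1. (t (k (t (h) (r (k (h) (t (k (h) (h)) (q))))) (h)) (s (r (t (h) (q)))))  →  (t (t (h) (r (k (h) (t (k (h) (h)) (q))))) (s (r (t (h) (q)))))
2. (t (t (h) (r (k (h) (t (k (h) (h)) (q))))) (s (r (t (h) (q)))))  →  (t (t (h) (r (t (k (h) (h)) (q)))) (s (r (t (h) (q)))))
3. (t (t (h) (r (t (k (h) (h)) (q)))) (s (r (t (h) (q)))))  →  (t (t (h) (r (t (h) (q)))) (s (r (t (h) (q)))))
normal form: (t (t (h) (r (t (h) (q)))) (s (r (t (h) (q)))))

size = 12


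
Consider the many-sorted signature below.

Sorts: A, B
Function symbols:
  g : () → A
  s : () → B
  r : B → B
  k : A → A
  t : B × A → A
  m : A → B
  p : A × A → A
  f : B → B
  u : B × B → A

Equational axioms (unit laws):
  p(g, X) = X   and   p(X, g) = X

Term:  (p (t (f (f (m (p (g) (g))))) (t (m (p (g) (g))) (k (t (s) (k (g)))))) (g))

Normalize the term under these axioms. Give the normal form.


1. (p (t (f (f (m (p (g) (g))))) (t (m (p (g) (g))) (k (t (s) (k (g)))))) (g))  →  (t (f (f (m (p (g) (g))))) (t (m (p (g) (g))) (k (t (s) (k (g))))))
2. (t (f (f (m (p (g) (g))))) (t (m (p (g) (g))) (k (t (s) (k (g))))))  →  (t (f (f (m (g)))) (t (m (p (g) (g))) (k (t (s) (k (g))))))
3. (t (f (f (m (g)))) (t (m (p (g) (g))) (k (t (s) (k (g))))))  →  (t (f (f (m (g)))) (t (m (g)) (k (t (s) (k (g))))))

normal form = (t (f (f (m (g)))) (t (m (g)) (k (t (s) (k (g))))))


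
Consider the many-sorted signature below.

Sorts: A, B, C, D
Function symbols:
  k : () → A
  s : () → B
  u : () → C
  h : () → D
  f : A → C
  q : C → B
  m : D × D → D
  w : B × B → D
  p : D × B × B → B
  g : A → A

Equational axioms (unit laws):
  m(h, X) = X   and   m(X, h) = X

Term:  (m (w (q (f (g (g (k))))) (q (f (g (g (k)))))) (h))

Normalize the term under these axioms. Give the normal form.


normal form = (w (q (f (g (g (k))))) (q (f (g (g (k))))))

1. (m (w (q (f (g (g (k))))) (q (f (g (g (k)))))) (h))  →  (w (q (f (g (g (k))))) (q (f (g (g (k))))))


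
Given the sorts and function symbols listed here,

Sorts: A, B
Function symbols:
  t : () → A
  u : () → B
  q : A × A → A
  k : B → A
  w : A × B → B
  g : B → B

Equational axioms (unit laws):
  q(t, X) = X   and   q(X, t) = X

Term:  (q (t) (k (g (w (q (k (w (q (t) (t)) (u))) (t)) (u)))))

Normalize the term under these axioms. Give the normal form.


normal form = (k (g (w (k (w (t) (u))) (u))))

1. (q (t) (k (g (w (q (k (w (q (t) (t)) (u))) (t)) (u)))))  →  (k (g (w (q (k (w (q (t) (t)) (u))) (t)) (u))))
2. (k (g (w (q (k (w (q (t) (t)) (u))) (t)) (u))))  →  (k (g (w (k (w (q (t) (t)) (u))) (u))))
3. (k (g (w (k (w (q (t) (t)) (u))) (u))))  →  (k (g (w (k (w (t) (u))) (u))))


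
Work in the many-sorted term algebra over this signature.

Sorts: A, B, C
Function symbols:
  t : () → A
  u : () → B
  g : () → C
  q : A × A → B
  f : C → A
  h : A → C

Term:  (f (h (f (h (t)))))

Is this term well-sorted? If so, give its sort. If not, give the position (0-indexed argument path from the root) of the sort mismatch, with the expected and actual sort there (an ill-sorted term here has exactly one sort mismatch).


        (t) : A
      (h (t)) : C
    (f (h (t))) : A
  (h (f (h (t)))) : C
(f (h (f (h (t))))) : A

well-sorted; sort = A


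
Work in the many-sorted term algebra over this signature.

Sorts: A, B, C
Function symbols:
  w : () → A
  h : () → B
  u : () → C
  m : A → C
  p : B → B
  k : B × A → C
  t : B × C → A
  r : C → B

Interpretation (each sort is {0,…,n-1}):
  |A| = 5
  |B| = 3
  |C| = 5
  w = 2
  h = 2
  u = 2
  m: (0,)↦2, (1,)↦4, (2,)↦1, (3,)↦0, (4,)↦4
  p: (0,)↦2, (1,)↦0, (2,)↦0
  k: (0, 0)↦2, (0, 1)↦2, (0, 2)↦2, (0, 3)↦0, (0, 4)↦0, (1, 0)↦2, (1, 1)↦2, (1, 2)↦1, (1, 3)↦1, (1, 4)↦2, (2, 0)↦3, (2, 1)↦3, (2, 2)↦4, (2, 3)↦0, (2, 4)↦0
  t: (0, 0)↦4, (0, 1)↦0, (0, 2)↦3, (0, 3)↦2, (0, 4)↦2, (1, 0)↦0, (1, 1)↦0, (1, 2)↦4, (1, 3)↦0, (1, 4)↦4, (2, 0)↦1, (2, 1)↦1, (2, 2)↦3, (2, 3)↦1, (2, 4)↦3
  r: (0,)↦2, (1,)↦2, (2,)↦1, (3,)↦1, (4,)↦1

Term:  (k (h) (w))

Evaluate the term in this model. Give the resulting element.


value = 4

  h = 2
  w = 2
  (k (h) (w)) = k(2, 2) = 4


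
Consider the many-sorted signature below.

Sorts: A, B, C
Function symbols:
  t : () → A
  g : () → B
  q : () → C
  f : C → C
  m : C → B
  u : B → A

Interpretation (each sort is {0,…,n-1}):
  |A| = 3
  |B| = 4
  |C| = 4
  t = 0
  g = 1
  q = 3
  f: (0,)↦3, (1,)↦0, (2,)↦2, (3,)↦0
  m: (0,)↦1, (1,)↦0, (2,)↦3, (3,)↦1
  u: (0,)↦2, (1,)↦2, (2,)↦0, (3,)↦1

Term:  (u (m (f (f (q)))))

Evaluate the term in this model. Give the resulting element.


  q = 3
  (f (q)) = f(3,) = 0
  (f (f (q))) = f(0,) = 3
  (m (f (f (q)))) = m(3,) = 1
  (u (m (f (f (q))))) = u(1,) = 2

value = 2


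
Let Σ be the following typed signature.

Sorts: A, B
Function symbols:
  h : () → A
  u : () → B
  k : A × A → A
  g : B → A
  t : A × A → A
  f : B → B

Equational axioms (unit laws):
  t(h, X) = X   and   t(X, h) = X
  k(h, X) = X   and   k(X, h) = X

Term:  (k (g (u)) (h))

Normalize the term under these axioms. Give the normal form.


1. (k (g (u)) (h))  →  (g (u))

normal form = (g (u))
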